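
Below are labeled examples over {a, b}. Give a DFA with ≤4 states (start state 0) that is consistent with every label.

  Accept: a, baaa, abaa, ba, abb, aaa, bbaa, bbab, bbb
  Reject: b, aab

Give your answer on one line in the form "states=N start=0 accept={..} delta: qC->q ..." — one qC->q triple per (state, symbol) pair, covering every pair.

states=3 start=0 accept={0,2} delta: 0a->0 0b->1 1a->0 1b->2 2a->1 2b->0

State merging on the prefix tree: take the shortest (then alphabetical) example prefix whose next move is undefined and point that move at state 0, else 1, else 2, ...; a target is out if some Accept/Reject pair would then sit in one state with the same input left (inseparable). If every existing state is out, open a new one.
a: 0a undefined. 0a->0: ok.
b: 0b undefined. 0b->0: no, a/b meet in 0. Open state 1: 0b->1.
ba: 1a undefined. 1a->0: ok.
bb: 1b undefined. 1b->0: no, bbab/b meet in 1. 1b->1: no, abb/b meet in 1. Open state 2: 1b->2.
bba: 2a undefined. 2a->0: no, bbab/b meet in 1. 2a->1: ok.
bbb: 2b undefined. 2b->0: ok.
All examples now run through 3 states with every (state, symbol) defined. Accept strings end in {0,2}, Reject strings end in {1}; accept={0,2}.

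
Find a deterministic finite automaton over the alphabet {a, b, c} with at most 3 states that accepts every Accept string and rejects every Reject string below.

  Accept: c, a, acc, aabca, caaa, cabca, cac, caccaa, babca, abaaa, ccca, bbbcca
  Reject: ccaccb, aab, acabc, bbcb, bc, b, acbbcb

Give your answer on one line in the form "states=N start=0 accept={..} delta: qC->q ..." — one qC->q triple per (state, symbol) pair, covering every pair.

states=2 start=0 accept={0} delta: 0a->0 0b->1 0c->0 1a->0 1b->0 1c->1

Fold the examples into a partial DFA from state 0: repeatedly fix the first undefined (state, symbol) met by the shortest-then-alphabetical prefix, trying targets in increasing order and rejecting any under which an Accept and a Reject string meet in one state with the same remainder; add a state when all current targets are rejected. Accepting states are where Accept strings end.
a: 0a undefined. 0a->0: ok.
b: 0b undefined. 0b->0: no, c/bc meet in 0 with "c" left. Open state 1: 0b->1.
c: 0c undefined. 0c->0: ok.
ba: 1a undefined. 1a->0: ok.
bb: 1b undefined. 1b->0: ok.
bc: 1c undefined. 1c->0: no, c/acabc meet in 0. 1c->1: ok.
All examples now run through 2 states with every (state, symbol) defined. Accept strings end in {0}, Reject strings end in {1}; accept={0}.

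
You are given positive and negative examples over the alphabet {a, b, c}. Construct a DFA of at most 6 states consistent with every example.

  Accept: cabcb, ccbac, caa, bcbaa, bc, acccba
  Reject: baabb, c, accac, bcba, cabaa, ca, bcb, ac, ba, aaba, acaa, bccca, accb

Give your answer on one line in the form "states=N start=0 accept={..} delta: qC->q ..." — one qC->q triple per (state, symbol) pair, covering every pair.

State merging on the prefix tree: take the shortest (then alphabetical) example prefix whose next move is undefined and point that move at state 0, else 1, else 2, ...; a target is out if some Accept/Reject pair would then sit in one state with the same input left (inseparable). If every existing state is out, open a new one.
a: 0a undefined. 0a->0: no, caa/acaa meet in 0 with "caa" left. Open state 1: 0a->1.
b: 0b undefined. 0b->0: no, bc/c meet in 0 with "c" left. 0b->1: no, bc/ac meet in 1 with "c" left. Open state 2: 0b->2.
c: 0c undefined. 0c->0: ok.
aa: 1a undefined. 1a->0: no, caa/c meet in 0. 1a->1: no, caa/ca meet in 1. 1a->2: ok.
ac: 1c undefined. 1c->0: no, caa/acaa meet in 2. 1c->1: no, bc/accac meet in 2 with "c" left. 1c->2: no, caa/ac meet in 2. Open state 3: 1c->3.
ba: 2a undefined. 2a->0: no, ccbac/c meet in 0. 2a->1: no, ccbac/ac meet in 3. 2a->2: no, caa/ba meet in 2. 2a->3: ok.
bc: 2c undefined. 2c->0: no, caa/bcb meet in 2. 2c->1: no, bcbaa/cabaa meet in 1 with "baa" left. 2c->2: ok.
aab: 2b undefined. 2b->0: ok.
aca: 3a undefined. 3a->0: ok.
acc: 3c undefined. 3c->0: no, ccbac/baabb meet in 0. 3c->1: no, ccbac/bcba meet in 1. 3c->2: no, ccbac/accac meet in 2. 3c->3: no, ccbac/ac meet in 3. Open state 4: 3c->4.
cab: 1b undefined. 1b->0: no, cabcb/cabaa meet in 2. 1b->1: ok.
acca: 4a undefined. 4a->0: ok.
accb: 4b undefined. 4b->0: ok.
accc: 4c undefined. 4c->0: no, acccba/cabaa meet in 3. 4c->1: ok.
cabcb: 3b undefined. 3b->0: no, cabcb/baabb meet in 0. 3b->1: no, cabcb/bcba meet in 1. 3b->2: ok.
All examples now run through 5 states with every (state, symbol) defined. Accept strings end in {2,4}, Reject strings end in {0,1,3}; accept={2,4}.

states=5 start=0 accept={2,4} delta: 0a->1 0b->2 0c->0 1a->2 1b->1 1c->3 2a->3 2b->0 2c->2 3a->0 3b->2 3c->4 4a->0 4b->0 4c->1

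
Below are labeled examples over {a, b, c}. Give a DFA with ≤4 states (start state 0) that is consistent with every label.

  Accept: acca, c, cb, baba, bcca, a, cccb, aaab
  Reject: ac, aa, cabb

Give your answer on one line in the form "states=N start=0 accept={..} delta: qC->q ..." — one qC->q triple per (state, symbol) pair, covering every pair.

states=3 start=0 accept={0,1} delta: 0a->1 0b->0 0c->0 1a->2 1b->2 1c->2 2a->0 2b->2 2c->0

Grow the machine one transition at a time. Run the examples from 0; the earliest place one falls off (shortest prefix, ties alphabetical) gets sent to the lowest-numbered state that keeps every Accept/Reject pair distinguishable — a pair clashes when both reach the same state with identical unread suffix — and to a fresh state only if none does.
a: 0a undefined. 0a->0: no, c/ac meet in 0 with "c" left. Open state 1: 0a->1.
b: 0b undefined. 0b->0: ok.
c: 0c undefined. 0c->0: ok.
aa: 1a undefined. 1a->0: no, c/aa meet in 0. 1a->1: no, bcca/aa meet in 1. Open state 2: 1a->2.
ac: 1c undefined. 1c->0: no, c/ac meet in 0. 1c->1: no, acca/aa meet in 2. 1c->2: ok.
aaa: 2a undefined. 2a->0: ok.
acc: 2c undefined. 2c->0: ok.
bab: 1b undefined. 1b->0: no, c/cabb meet in 0. 1b->1: no, acca/cabb meet in 1. 1b->2: ok.
cabb: 2b undefined. 2b->0: no, c/cabb meet in 0. 2b->1: no, acca/cabb meet in 1. 2b->2: ok.
All examples now run through 3 states with every (state, symbol) defined. Accept strings end in {0,1}, Reject strings end in {2}; accept={0,1}.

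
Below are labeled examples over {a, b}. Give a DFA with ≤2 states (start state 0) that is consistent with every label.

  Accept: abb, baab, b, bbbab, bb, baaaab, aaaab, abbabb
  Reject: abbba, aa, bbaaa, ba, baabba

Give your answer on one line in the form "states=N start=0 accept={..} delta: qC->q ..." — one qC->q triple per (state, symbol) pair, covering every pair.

states=2 start=0 accept={1} delta: 0a->0 0b->1 1a->0 1b->1

State merging on the prefix tree: take the shortest (then alphabetical) example prefix whose next move is undefined and point that move at state 0, else 1, else 2, ...; a target is out if some Accept/Reject pair would then sit in one state with the same input left (inseparable). If every existing state is out, open a new one.
a: 0a undefined. 0a->0: ok.
b: 0b undefined. 0b->0: no, abb/abbba meet in 0. Open state 1: 0b->1.
ba: 1a undefined. 1a->0: ok.
bb: 1b undefined. 1b->0: no, abb/abbba meet in 0. 1b->1: ok.
All examples now run through 2 states with every (state, symbol) defined. Accept strings end in {1}, Reject strings end in {0}; accept={1}.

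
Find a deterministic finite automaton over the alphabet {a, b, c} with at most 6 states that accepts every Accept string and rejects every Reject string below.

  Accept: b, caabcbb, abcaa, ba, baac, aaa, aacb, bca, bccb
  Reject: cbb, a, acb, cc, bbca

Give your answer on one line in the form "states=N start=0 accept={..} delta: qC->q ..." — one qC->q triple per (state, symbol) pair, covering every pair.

states=5 start=0 accept={2,4} delta: 0a->1 0b->2 0c->0 1a->2 1b->0 1c->1 2a->2 2b->3 2c->4 3a->0 3b->0 3c->3 4a->2 4b->2 4c->0

Grow the machine one transition at a time. Run the examples from 0; the earliest place one falls off (shortest prefix, ties alphabetical) gets sent to the lowest-numbered state that keeps every Accept/Reject pair distinguishable — a pair clashes when both reach the same state with identical unread suffix — and to a fresh state only if none does.
a: 0a undefined. 0a->0: no, aaa/a meet in 0. Open state 1: 0a->1.
b: 0b undefined. 0b->0: no, ba/a meet in 1. 0b->1: no, b/a meet in 1. Open state 2: 0b->2.
c: 0c undefined. 0c->0: ok.
aa: 1a undefined. 1a->0: no, aaa/a meet in 1. 1a->1: no, aaa/a meet in 1. 1a->2: ok.
ab: 1b undefined. 1b->0: ok.
ac: 1c undefined. 1c->0: no, b/acb meet in 2. 1c->1: ok.
ba: 2a undefined. 2a->0: no, ba/acb meet in 0. 2a->1: no, ba/a meet in 1. 2a->2: ok.
bb: 2b undefined. 2b->0: no, caabcbb/cbb meet in 0. 2b->1: no, b/bbca meet in 2. 2b->2: no, b/cbb meet in 2. Open state 3: 2b->3.
bc: 2c undefined. 2c->0: no, baac/acb meet in 0. 2c->1: no, baac/a meet in 1. 2c->2: no, aacb/cbb meet in 3. 2c->3: no, baac/cbb meet in 3. Open state 4: 2c->4.
bbc: 3c undefined. 3c->0: no, caabcbb/cbb meet in 3. 3c->1: no, b/bbca meet in 2. 3c->2: no, b/bbca meet in 2. 3c->3: ok.
bca: 4a undefined. 4a->0: no, bca/acb meet in 0. 4a->1: no, bca/a meet in 1. 4a->2: ok.
bcc: 4c undefined. 4c->0: ok.
aacb: 4b undefined. 4b->0: no, aacb/acb meet in 0. 4b->1: no, aacb/a meet in 1. 4b->2: ok.
bbca: 3a undefined. 3a->0: ok.
caabcb: 3b undefined. 3b->0: ok.
All examples now run through 5 states with every (state, symbol) defined. Accept strings end in {2,4}, Reject strings end in {0,1,3}; accept={2,4}.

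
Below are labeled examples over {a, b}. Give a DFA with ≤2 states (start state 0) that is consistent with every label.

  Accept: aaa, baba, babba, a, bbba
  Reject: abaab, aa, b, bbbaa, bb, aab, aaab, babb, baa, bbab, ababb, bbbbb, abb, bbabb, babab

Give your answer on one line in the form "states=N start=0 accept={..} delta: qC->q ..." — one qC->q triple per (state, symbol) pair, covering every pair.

State merging on the prefix tree: take the shortest (then alphabetical) example prefix whose next move is undefined and point that move at state 0, else 1, else 2, ...; a target is out if some Accept/Reject pair would then sit in one state with the same input left (inseparable). If every existing state is out, open a new one.
a: 0a undefined. 0a->0: no, aaa/aa meet in 0. Open state 1: 0a->1.
b: 0b undefined. 0b->0: ok.
aa: 1a undefined. 1a->0: ok.
ab: 1b undefined. 1b->0: ok.
All examples now run through 2 states with every (state, symbol) defined. Accept strings end in {1}, Reject strings end in {0}; accept={1}.

states=2 start=0 accept={1} delta: 0a->1 0b->0 1a->0 1b->0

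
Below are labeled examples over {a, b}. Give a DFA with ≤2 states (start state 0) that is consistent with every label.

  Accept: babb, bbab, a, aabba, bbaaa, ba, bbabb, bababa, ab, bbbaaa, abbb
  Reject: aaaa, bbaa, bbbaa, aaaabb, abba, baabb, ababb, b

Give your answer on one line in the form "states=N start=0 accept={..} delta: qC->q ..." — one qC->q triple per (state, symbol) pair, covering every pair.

Fold the examples into a partial DFA from state 0: repeatedly fix the first undefined (state, symbol) met by the shortest-then-alphabetical prefix, trying targets in increasing order and rejecting any under which an Accept and a Reject string meet in one state with the same remainder; add a state when all current targets are rejected. Accepting states are where Accept strings end.
a: 0a undefined. 0a->0: no, babb/ababb meet in 0 with "babb" left. Open state 1: 0a->1.
b: 0b undefined. 0b->0: ok.
aa: 1a undefined. 1a->0: ok.
ab: 1b undefined. 1b->0: no, babb/aaaa meet in 0. 1b->1: ok.
All examples now run through 2 states with every (state, symbol) defined. Accept strings end in {1}, Reject strings end in {0}; accept={1}.

states=2 start=0 accept={1} delta: 0a->1 0b->0 1a->0 1b->1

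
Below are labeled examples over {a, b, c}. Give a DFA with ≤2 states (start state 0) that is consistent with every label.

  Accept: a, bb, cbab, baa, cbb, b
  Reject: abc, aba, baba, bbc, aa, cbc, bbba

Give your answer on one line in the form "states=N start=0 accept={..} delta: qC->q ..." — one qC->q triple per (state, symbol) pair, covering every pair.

states=2 start=0 accept={1} delta: 0a->1 0b->1 0c->0 1a->0 1b->1 1c->0

Grow the machine one transition at a time. Run the examples from 0; the earliest place one falls off (shortest prefix, ties alphabetical) gets sent to the lowest-numbered state that keeps every Accept/Reject pair distinguishable — a pair clashes when both reach the same state with identical unread suffix — and to a fresh state only if none does.
a: 0a undefined. 0a->0: no, a/aa meet in 0. Open state 1: 0a->1.
b: 0b undefined. 0b->0: no, a/bbba meet in 1. 0b->1: ok.
c: 0c undefined. 0c->0: ok.
aa: 1a undefined. 1a->0: ok.
ab: 1b undefined. 1b->0: no, a/aba meet in 1. 1b->1: ok.
abc: 1c undefined. 1c->0: ok.
All examples now run through 2 states with every (state, symbol) defined. Accept strings end in {1}, Reject strings end in {0}; accept={1}.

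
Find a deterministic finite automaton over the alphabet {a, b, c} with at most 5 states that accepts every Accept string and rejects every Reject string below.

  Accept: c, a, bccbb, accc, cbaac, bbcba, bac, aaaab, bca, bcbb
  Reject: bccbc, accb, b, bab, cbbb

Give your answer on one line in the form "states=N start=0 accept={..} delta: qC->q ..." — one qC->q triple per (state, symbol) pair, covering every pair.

states=4 start=0 accept={1,2} delta: 0a->1 0b->0 0c->1 1a->2 1b->3 1c->1 2a->1 2b->1 2c->1 3a->1 3b->1 3c->0

State merging on the prefix tree: take the shortest (then alphabetical) example prefix whose next move is undefined and point that move at state 0, else 1, else 2, ...; a target is out if some Accept/Reject pair would then sit in one state with the same input left (inseparable). If every existing state is out, open a new one.
a: 0a undefined. 0a->0: no, aaaab/b meet in 0 with "b" left. Open state 1: 0a->1.
b: 0b undefined. 0b->0: ok.
c: 0c undefined. 0c->0: no, c/bccbc meet in 0. 0c->1: ok.
aa: 1a undefined. 1a->0: no, aaaab/b meet in 0. 1a->1: no, aaaab/bab meet in 1 with "b" left. Open state 2: 1a->2.
ac: 1c undefined. 1c->0: no, c/bccbc meet in 1. 1c->1: ok.
cb: 1b undefined. 1b->0: no, c/bccbc meet in 1. 1b->1: no, c/bccbc meet in 1. 1b->2: no, bca/accb meet in 2. Open state 3: 1b->3.
aaa: 2a undefined. 2a->0: no, aaaab/accb meet in 3. 2a->1: ok.
cba: 3a undefined. 3a->0: no, bbcba/b meet in 0. 3a->1: ok.
cbb: 3b undefined. 3b->0: no, bccbb/b meet in 0. 3b->1: ok.
aaaab: 2b undefined. 2b->0: no, aaaab/b meet in 0. 2b->1: ok.
bccbc: 3c undefined. 3c->0: ok.
cbaac: 2c undefined. 2c->0: no, cbaac/bccbc meet in 0. 2c->1: ok.
All examples now run through 4 states with every (state, symbol) defined. Accept strings end in {1,2}, Reject strings end in {0,3}; accept={1,2}.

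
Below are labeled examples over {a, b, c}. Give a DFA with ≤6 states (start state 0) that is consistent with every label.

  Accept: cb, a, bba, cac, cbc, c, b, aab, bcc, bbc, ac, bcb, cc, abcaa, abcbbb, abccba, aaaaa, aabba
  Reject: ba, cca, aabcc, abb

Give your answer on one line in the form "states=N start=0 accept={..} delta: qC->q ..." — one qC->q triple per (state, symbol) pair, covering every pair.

states=5 start=0 accept={1,3,4} delta: 0a->1 0b->1 0c->1 1a->2 1b->3 1c->1 2a->1 2b->3 2c->1 3a->1 3b->0 3c->4 4a->0 4b->0 4c->2

Fold the examples into a partial DFA from state 0: repeatedly fix the first undefined (state, symbol) met by the shortest-then-alphabetical prefix, trying targets in increasing order and rejecting any under which an Accept and a Reject string meet in one state with the same remainder; add a state when all current targets are rejected. Accepting states are where Accept strings end.
a: 0a undefined. 0a->0: no, bcc/aabcc meet in 0 with "bcc" left. Open state 1: 0a->1.
b: 0b undefined. 0b->0: no, a/ba meet in 1. 0b->1: ok.
c: 0c undefined. 0c->0: no, cb/cca meet in 1. 0c->1: ok.
aa: 1a undefined. 1a->0: no, bcc/aabcc meet in 1 with "cc" left. 1a->1: no, a/ba meet in 1. Open state 2: 1a->2.
ab: 1b undefined. 1b->0: no, a/abb meet in 1. 1b->1: no, cb/abb meet in 1. 1b->2: no, cb/ba meet in 2. Open state 3: 1b->3.
ac: 1c undefined. 1c->0: no, a/cca meet in 1. 1c->1: ok.
aaa: 2a undefined. 2a->0: no, aaaaa/ba meet in 2. 2a->1: ok.
aab: 2b undefined. 2b->0: no, a/aabcc meet in 1. 2b->1: no, a/aabcc meet in 1. 2b->2: no, aab/ba meet in 2. 2b->3: ok.
abb: 3b undefined. 3b->0: ok.
abc: 3c undefined. 3c->0: no, a/aabcc meet in 1. 3c->1: no, a/aabcc meet in 1. 3c->2: no, cac/aabcc meet in 2 with "c" left. 3c->3: no, cb/aabcc meet in 3. Open state 4: 3c->4.
bba: 3a undefined. 3a->0: no, bba/abb meet in 0. 3a->1: ok.
cac: 2c undefined. 2c->0: no, cac/abb meet in 0. 2c->1: ok.
abca: 4a undefined. 4a->0: ok.
abcb: 4b undefined. 4b->0: ok.
abcc: 4c undefined. 4c->0: no, abccba/ba meet in 2. 4c->1: no, a/aabcc meet in 1. 4c->2: ok.
All examples now run through 5 states with every (state, symbol) defined. Accept strings end in {1,3,4}, Reject strings end in {0,2}; accept={1,3,4}.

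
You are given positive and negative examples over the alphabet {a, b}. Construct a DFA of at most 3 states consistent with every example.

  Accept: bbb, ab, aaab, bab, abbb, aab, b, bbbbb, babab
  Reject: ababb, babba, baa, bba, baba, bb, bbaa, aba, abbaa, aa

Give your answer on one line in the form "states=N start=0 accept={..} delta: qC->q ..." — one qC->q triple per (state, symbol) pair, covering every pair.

Fold the examples into a partial DFA from state 0: repeatedly fix the first undefined (state, symbol) met by the shortest-then-alphabetical prefix, trying targets in increasing order and rejecting any under which an Accept and a Reject string meet in one state with the same remainder; add a state when all current targets are rejected. Accepting states are where Accept strings end.
a: 0a undefined. 0a->0: ok.
b: 0b undefined. 0b->0: no, bbb/ababb meet in 0. Open state 1: 0b->1.
ba: 1a undefined. 1a->0: ok.
bb: 1b undefined. 1b->0: ok.
All examples now run through 2 states with every (state, symbol) defined. Accept strings end in {1}, Reject strings end in {0}; accept={1}.

states=2 start=0 accept={1} delta: 0a->0 0b->1 1a->0 1b->0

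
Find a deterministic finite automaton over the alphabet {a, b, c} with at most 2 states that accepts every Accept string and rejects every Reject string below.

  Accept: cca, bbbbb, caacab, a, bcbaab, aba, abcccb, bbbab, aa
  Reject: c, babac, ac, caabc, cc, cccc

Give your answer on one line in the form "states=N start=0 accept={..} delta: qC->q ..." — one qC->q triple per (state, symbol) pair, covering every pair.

states=2 start=0 accept={0} delta: 0a->0 0b->0 0c->1 1a->0 1b->0 1c->1

State merging on the prefix tree: take the shortest (then alphabetical) example prefix whose next move is undefined and point that move at state 0, else 1, else 2, ...; a target is out if some Accept/Reject pair would then sit in one state with the same input left (inseparable). If every existing state is out, open a new one.
a: 0a undefined. 0a->0: ok.
b: 0b undefined. 0b->0: ok.
c: 0c undefined. 0c->0: no, cca/c meet in 0. Open state 1: 0c->1.
ca: 1a undefined. 1a->0: ok.
cc: 1c undefined. 1c->0: no, cca/cc meet in 0. 1c->1: ok.
bcb: 1b undefined. 1b->0: ok.
All examples now run through 2 states with every (state, symbol) defined. Accept strings end in {0}, Reject strings end in {1}; accept={0}.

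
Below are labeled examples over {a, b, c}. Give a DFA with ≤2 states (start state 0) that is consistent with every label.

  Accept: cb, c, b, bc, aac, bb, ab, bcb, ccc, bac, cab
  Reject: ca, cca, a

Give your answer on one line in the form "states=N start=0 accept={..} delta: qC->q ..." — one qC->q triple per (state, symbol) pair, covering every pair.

Fold the examples into a partial DFA from state 0: repeatedly fix the first undefined (state, symbol) met by the shortest-then-alphabetical prefix, trying targets in increasing order and rejecting any under which an Accept and a Reject string meet in one state with the same remainder; add a state when all current targets are rejected. Accepting states are where Accept strings end.
a: 0a undefined. 0a->0: ok.
b: 0b undefined. 0b->0: no, b/a meet in 0. Open state 1: 0b->1.
c: 0c undefined. 0c->0: no, c/ca meet in 0. 0c->1: ok.
ba: 1a undefined. 1a->0: ok.
bb: 1b undefined. 1b->0: no, cb/ca meet in 0. 1b->1: ok.
bc: 1c undefined. 1c->0: no, bc/ca meet in 0. 1c->1: ok.
All examples now run through 2 states with every (state, symbol) defined. Accept strings end in {1}, Reject strings end in {0}; accept={1}.

states=2 start=0 accept={1} delta: 0a->0 0b->1 0c->1 1a->0 1b->1 1c->1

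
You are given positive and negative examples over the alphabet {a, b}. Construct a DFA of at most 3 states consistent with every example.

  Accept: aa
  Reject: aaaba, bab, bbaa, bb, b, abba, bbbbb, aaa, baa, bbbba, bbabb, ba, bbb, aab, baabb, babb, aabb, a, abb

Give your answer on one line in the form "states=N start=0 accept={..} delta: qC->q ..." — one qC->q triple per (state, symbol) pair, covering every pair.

states=3 start=0 accept={0} delta: 0a->1 0b->2 1a->0 1b->0 2a->2 2b->2

State merging on the prefix tree: take the shortest (then alphabetical) example prefix whose next move is undefined and point that move at state 0, else 1, else 2, ...; a target is out if some Accept/Reject pair would then sit in one state with the same input left (inseparable). If every existing state is out, open a new one.
a: 0a undefined. 0a->0: no, aa/aaa meet in 0. Open state 1: 0a->1.
b: 0b undefined. 0b->0: no, aa/bbaa meet in 1 with "a" left. 0b->1: no, aa/ba meet in 1 with "a" left. Open state 2: 0b->2.
aa: 1a undefined. 1a->0: ok.
ab: 1b undefined. 1b->0: ok.
ba: 2a undefined. 2a->0: no, aa/abba meet in 0. 2a->1: no, aa/bab meet in 0. 2a->2: ok.
bb: 2b undefined. 2b->0: no, aa/bab meet in 0. 2b->1: no, aa/bbb meet in 0. 2b->2: ok.
All examples now run through 3 states with every (state, symbol) defined. Accept strings end in {0}, Reject strings end in {1,2}; accept={0}.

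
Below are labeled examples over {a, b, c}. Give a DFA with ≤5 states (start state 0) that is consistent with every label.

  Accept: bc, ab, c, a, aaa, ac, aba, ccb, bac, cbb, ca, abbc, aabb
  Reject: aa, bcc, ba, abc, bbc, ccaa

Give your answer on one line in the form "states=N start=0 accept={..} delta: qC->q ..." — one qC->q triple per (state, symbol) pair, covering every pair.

states=4 start=0 accept={0,1,3} delta: 0a->1 0b->1 0c->0 1a->2 1b->3 1c->3 2a->0 2b->0 2c->0 3a->0 3b->0 3c->2

State merging on the prefix tree: take the shortest (then alphabetical) example prefix whose next move is undefined and point that move at state 0, else 1, else 2, ...; a target is out if some Accept/Reject pair would then sit in one state with the same input left (inseparable). If every existing state is out, open a new one.
a: 0a undefined. 0a->0: no, bc/abc meet in 0 with "bc" left. Open state 1: 0a->1.
b: 0b undefined. 0b->0: no, bc/bbc meet in 0 with "c" left. 0b->1: ok.
c: 0c undefined. 0c->0: ok.
aa: 1a undefined. 1a->0: no, c/aa meet in 0. 1a->1: no, a/aa meet in 1. Open state 2: 1a->2.
ab: 1b undefined. 1b->0: no, ab/abc meet in 0. 1b->1: no, bc/abc meet in 1 with "c" left. 1b->2: no, ab/aa meet in 2. Open state 3: 1b->3.
ac: 1c undefined. 1c->0: no, bc/bcc meet in 0. 1c->1: no, bc/bcc meet in 1. 1c->2: no, bc/aa meet in 2. 1c->3: ok.
aaa: 2a undefined. 2a->0: ok.
aab: 2b undefined. 2b->0: ok.
aba: 3a undefined. 3a->0: ok.
abb: 3b undefined. 3b->0: ok.
abc: 3c undefined. 3c->0: no, c/bcc meet in 0. 3c->1: no, a/bcc meet in 1. 3c->2: ok.
bac: 2c undefined. 2c->0: ok.
All examples now run through 4 states with every (state, symbol) defined. Accept strings end in {0,1,3}, Reject strings end in {2}; accept={0,1,3}.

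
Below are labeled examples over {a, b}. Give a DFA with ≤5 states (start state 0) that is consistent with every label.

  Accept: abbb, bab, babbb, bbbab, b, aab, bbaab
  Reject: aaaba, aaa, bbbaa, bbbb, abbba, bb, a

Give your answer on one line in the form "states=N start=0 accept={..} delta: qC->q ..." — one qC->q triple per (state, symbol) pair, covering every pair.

Grow the machine one transition at a time. Run the examples from 0; the earliest place one falls off (shortest prefix, ties alphabetical) gets sent to the lowest-numbered state that keeps every Accept/Reject pair distinguishable — a pair clashes when both reach the same state with identical unread suffix — and to a fresh state only if none does.
a: 0a undefined. 0a->0: ok.
b: 0b undefined. 0b->0: no, abbb/aaaba meet in 0. Open state 1: 0b->1.
ba: 1a undefined. 1a->0: ok.
bb: 1b undefined. 1b->0: ok.
All examples now run through 2 states with every (state, symbol) defined. Accept strings end in {1}, Reject strings end in {0}; accept={1}.

states=2 start=0 accept={1} delta: 0a->0 0b->1 1a->0 1b->0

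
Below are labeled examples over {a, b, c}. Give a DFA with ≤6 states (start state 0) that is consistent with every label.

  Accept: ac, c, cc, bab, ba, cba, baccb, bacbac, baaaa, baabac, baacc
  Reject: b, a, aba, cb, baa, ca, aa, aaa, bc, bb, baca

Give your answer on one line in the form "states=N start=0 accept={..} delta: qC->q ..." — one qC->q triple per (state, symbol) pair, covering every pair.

Fold the examples into a partial DFA from state 0: repeatedly fix the first undefined (state, symbol) met by the shortest-then-alphabetical prefix, trying targets in increasing order and rejecting any under which an Accept and a Reject string meet in one state with the same remainder; add a state when all current targets are rejected. Accepting states are where Accept strings end.
a: 0a undefined. 0a->0: no, ba/aba meet in 0 with "ba" left. Open state 1: 0a->1.
b: 0b undefined. 0b->0: no, c/bc meet in 0 with "c" left. 0b->1: no, ac/bc meet in 1 with "c" left. Open state 2: 0b->2.
c: 0c undefined. 0c->0: ok.
aa: 1a undefined. 1a->0: no, c/aa meet in 0. 1a->1: ok.
ab: 1b undefined. 1b->0: ok.
ac: 1c undefined. 1c->0: ok.
ba: 2a undefined. 2a->0: no, bab/b meet in 2. 2a->1: no, ba/a meet in 1. 2a->2: no, bab/bb meet in 2 with "b" left. Open state 3: 2a->3.
bb: 2b undefined. 2b->0: no, ac/bb meet in 0. 2b->1: ok.
bc: 2c undefined. 2c->0: no, ac/bc meet in 0. 2c->1: ok.
baa: 3a undefined. 3a->0: no, ac/baa meet in 0. 3a->1: no, baaaa/a meet in 1. 3a->2: no, baaaa/b meet in 2. 3a->3: no, ba/baa meet in 3. Open state 4: 3a->4.
bab: 3b undefined. 3b->0: ok.
bac: 3c undefined. 3c->0: no, baccb/b meet in 2. 3c->1: no, baccb/b meet in 2. 3c->2: no, ba/baca meet in 3. 3c->3: ok.
baaa: 4a undefined. 4a->0: no, baaaa/a meet in 1. 4a->1: no, baaaa/a meet in 1. 4a->2: ok.
baab: 4b undefined. 4b->0: ok.
baac: 4c undefined. 4c->0: ok.
All examples now run through 5 states with every (state, symbol) defined. Accept strings end in {0,3}, Reject strings end in {1,2,4}; accept={0,3}.

states=5 start=0 accept={0,3} delta: 0a->1 0b->2 0c->0 1a->1 1b->0 1c->0 2a->3 2b->1 2c->1 3a->4 3b->0 3c->3 4a->2 4b->0 4c->0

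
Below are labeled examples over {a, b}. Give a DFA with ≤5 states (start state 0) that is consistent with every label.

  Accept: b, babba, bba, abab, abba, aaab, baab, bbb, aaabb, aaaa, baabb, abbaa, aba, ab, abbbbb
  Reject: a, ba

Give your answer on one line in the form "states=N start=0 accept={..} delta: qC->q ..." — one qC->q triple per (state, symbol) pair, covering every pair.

Fold the examples into a partial DFA from state 0: repeatedly fix the first undefined (state, symbol) met by the shortest-then-alphabetical prefix, trying targets in increasing order and rejecting any under which an Accept and a Reject string meet in one state with the same remainder; add a state when all current targets are rejected. Accepting states are where Accept strings end.
a: 0a undefined. 0a->0: no, aaaa/a meet in 0. Open state 1: 0a->1.
b: 0b undefined. 0b->0: no, bba/a meet in 1. 0b->1: no, b/a meet in 1. Open state 2: 0b->2.
aa: 1a undefined. 1a->0: ok.
ab: 1b undefined. 1b->0: no, abba/ba meet in 2 with "a" left. 1b->1: no, aaab/a meet in 1. 1b->2: no, aba/ba meet in 2 with "a" left. Open state 3: 1b->3.
ba: 2a undefined. 2a->0: no, aaaa/ba meet in 0. 2a->1: ok.
bb: 2b undefined. 2b->0: no, bba/a meet in 1. 2b->1: no, baabb/a meet in 1. 2b->2: no, bba/a meet in 1. 2b->3: ok.
aba: 3a undefined. 3a->0: ok.
abb: 3b undefined. 3b->0: no, babba/a meet in 1. 3b->1: no, bbb/a meet in 1. 3b->2: no, babba/a meet in 1. 3b->3: no, abbaa/a meet in 1. Open state 4: 3b->4.
abba: 4a undefined. 4a->0: no, abbaa/a meet in 1. 4a->1: no, babba/a meet in 1. 4a->2: no, abbaa/a meet in 1. 4a->3: ok.
abbb: 4b undefined. 4b->0: ok.
All examples now run through 5 states with every (state, symbol) defined. Accept strings end in {0,2,3,4}, Reject strings end in {1}; accept={0,2,3,4}.

states=5 start=0 accept={0,2,3,4} delta: 0a->1 0b->2 1a->0 1b->3 2a->1 2b->3 3a->0 3b->4 4a->3 4b->0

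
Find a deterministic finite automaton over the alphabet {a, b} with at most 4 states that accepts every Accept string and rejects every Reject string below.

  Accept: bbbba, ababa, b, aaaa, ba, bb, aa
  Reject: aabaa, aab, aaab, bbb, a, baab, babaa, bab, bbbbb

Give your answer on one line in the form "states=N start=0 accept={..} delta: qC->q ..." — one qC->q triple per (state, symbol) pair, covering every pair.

states=4 start=0 accept={2,3} delta: 0a->1 0b->2 1a->3 1b->1 2a->3 2b->3 3a->1 3b->1

Grow the machine one transition at a time. Run the examples from 0; the earliest place one falls off (shortest prefix, ties alphabetical) gets sent to the lowest-numbered state that keeps every Accept/Reject pair distinguishable — a pair clashes when both reach the same state with identical unread suffix — and to a fresh state only if none does.
a: 0a undefined. 0a->0: no, b/aab meet in 0 with "b" left. Open state 1: 0a->1.
b: 0b undefined. 0b->0: no, bbbba/a meet in 1. 0b->1: no, b/a meet in 1. Open state 2: 0b->2.
aa: 1a undefined. 1a->0: no, b/aab meet in 2. 1a->1: no, aaaa/a meet in 1. 1a->2: no, bb/aab meet in 2 with "b" left. Open state 3: 1a->3.
ab: 1b undefined. 1b->0: no, ababa/a meet in 1. 1b->1: ok.
ba: 2a undefined. 2a->0: no, b/bab meet in 2. 2a->1: no, ba/a meet in 1. 2a->2: no, bb/baab meet in 2 with "b" left. 2a->3: ok.
bb: 2b undefined. 2b->0: no, bbbba/a meet in 1. 2b->1: no, bb/bbb meet in 1. 2b->2: no, b/bbb meet in 2. 2b->3: ok.
aaa: 3a undefined. 3a->0: no, b/aaab meet in 2. 3a->1: ok.
aab: 3b undefined. 3b->0: no, bbbba/aabaa meet in 3. 3b->1: ok.
All examples now run through 4 states with every (state, symbol) defined. Accept strings end in {2,3}, Reject strings end in {1}; accept={2,3}.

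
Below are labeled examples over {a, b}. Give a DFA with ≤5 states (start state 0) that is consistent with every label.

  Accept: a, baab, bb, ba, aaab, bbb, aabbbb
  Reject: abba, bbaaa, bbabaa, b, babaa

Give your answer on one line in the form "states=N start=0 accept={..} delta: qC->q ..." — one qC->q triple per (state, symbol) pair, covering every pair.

states=4 start=0 accept={1,3} delta: 0a->1 0b->2 1a->0 1b->1 2a->3 2b->1 3a->2 3b->0

Grow the machine one transition at a time. Run the examples from 0; the earliest place one falls off (shortest prefix, ties alphabetical) gets sent to the lowest-numbered state that keeps every Accept/Reject pair distinguishable — a pair clashes when both reach the same state with identical unread suffix — and to a fresh state only if none does.
a: 0a undefined. 0a->0: no, aaab/b meet in 0 with "b" left. Open state 1: 0a->1.
b: 0b undefined. 0b->0: no, bb/b meet in 0. 0b->1: no, a/b meet in 1. Open state 2: 0b->2.
aa: 1a undefined. 1a->0: ok.
ab: 1b undefined. 1b->0: no, ba/abba meet in 2 with "a" left. 1b->1: ok.
ba: 2a undefined. 2a->0: no, a/babaa meet in 1. 2a->1: no, a/babaa meet in 1. 2a->2: no, ba/b meet in 2. Open state 3: 2a->3.
bb: 2b undefined. 2b->0: no, a/bbaaa meet in 1. 2b->1: ok.
baa: 3a undefined. 3a->0: no, baab/b meet in 2. 3a->1: no, a/bbabaa meet in 1. 3a->2: ok.
bab: 3b undefined. 3b->0: ok.
All examples now run through 4 states with every (state, symbol) defined. Accept strings end in {1,3}, Reject strings end in {0,2}; accept={1,3}.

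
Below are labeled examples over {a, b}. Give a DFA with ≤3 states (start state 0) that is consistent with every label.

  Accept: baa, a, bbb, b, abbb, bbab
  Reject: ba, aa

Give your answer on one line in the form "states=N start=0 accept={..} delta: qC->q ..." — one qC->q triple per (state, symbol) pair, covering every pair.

states=2 start=0 accept={1} delta: 0a->1 0b->1 1a->0 1b->1

State merging on the prefix tree: take the shortest (then alphabetical) example prefix whose next move is undefined and point that move at state 0, else 1, else 2, ...; a target is out if some Accept/Reject pair would then sit in one state with the same input left (inseparable). If every existing state is out, open a new one.
a: 0a undefined. 0a->0: no, a/aa meet in 0. Open state 1: 0a->1.
b: 0b undefined. 0b->0: no, baa/aa meet in 1 with "a" left. 0b->1: ok.
aa: 1a undefined. 1a->0: ok.
ab: 1b undefined. 1b->0: no, abbb/ba meet in 0. 1b->1: ok.
All examples now run through 2 states with every (state, symbol) defined. Accept strings end in {1}, Reject strings end in {0}; accept={1}.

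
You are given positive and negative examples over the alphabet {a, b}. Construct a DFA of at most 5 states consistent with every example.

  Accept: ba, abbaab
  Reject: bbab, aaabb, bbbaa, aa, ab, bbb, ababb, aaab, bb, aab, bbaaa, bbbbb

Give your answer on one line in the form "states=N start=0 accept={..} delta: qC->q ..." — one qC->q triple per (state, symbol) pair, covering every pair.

Grow the machine one transition at a time. Run the examples from 0; the earliest place one falls off (shortest prefix, ties alphabetical) gets sent to the lowest-numbered state that keeps every Accept/Reject pair distinguishable — a pair clashes when both reach the same state with identical unread suffix — and to a fresh state only if none does.
a: 0a undefined. 0a->0: ok.
b: 0b undefined. 0b->0: no, ba/bbab meet in 0. Open state 1: 0b->1.
ba: 1a undefined. 1a->0: no, ba/aa meet in 0. 1a->1: no, ba/ab meet in 1. Open state 2: 1a->2.
bb: 1b undefined. 1b->0: no, abbaab/bbab meet in 1. 1b->1: ok.
abab: 2b undefined. 2b->0: ok.
bbaa: 2a undefined. 2a->0: no, abbaab/aaabb meet in 1. 2a->1: no, ba/bbaaa meet in 2. 2a->2: no, ba/bbbaa meet in 2. Open state 3: 2a->3.
bbaaa: 3a undefined. 3a->0: ok.
abbaab: 3b undefined. 3b->0: no, abbaab/bbab meet in 0. 3b->1: no, abbaab/aaabb meet in 1. 3b->2: ok.
All examples now run through 4 states with every (state, symbol) defined. Accept strings end in {2}, Reject strings end in {0,1,3}; accept={2}.

states=4 start=0 accept={2} delta: 0a->0 0b->1 1a->2 1b->1 2a->3 2b->0 3a->0 3b->2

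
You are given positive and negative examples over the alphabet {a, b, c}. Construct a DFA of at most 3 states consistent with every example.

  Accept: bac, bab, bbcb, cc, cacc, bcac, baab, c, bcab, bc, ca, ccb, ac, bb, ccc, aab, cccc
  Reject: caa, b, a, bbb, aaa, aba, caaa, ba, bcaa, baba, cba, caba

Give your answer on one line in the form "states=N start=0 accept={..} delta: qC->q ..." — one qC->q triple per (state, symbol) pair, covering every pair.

Fold the examples into a partial DFA from state 0: repeatedly fix the first undefined (state, symbol) met by the shortest-then-alphabetical prefix, trying targets in increasing order and rejecting any under which an Accept and a Reject string meet in one state with the same remainder; add a state when all current targets are rejected. Accepting states are where Accept strings end.
a: 0a undefined. 0a->0: no, aab/b meet in 0 with "b" left. Open state 1: 0a->1.
b: 0b undefined. 0b->0: no, bb/b meet in 0. 0b->1: ok.
c: 0c undefined. 0c->0: no, ca/b meet in 1. 0c->1: no, c/b meet in 1. Open state 2: 0c->2.
aa: 1a undefined. 1a->0: no, bab/b meet in 1. 1a->1: ok.
ab: 1b undefined. 1b->0: ok.
ac: 1c undefined. 1c->0: ok.
ca: 2a undefined. 2a->0: ok.
cb: 2b undefined. 2b->0: ok.
cc: 2c undefined. 2c->0: no, ccb/caa meet in 1. 2c->1: no, cc/caa meet in 1. 2c->2: ok.
All examples now run through 3 states with every (state, symbol) defined. Accept strings end in {0,2}, Reject strings end in {1}; accept={0,2}.

states=3 start=0 accept={0,2} delta: 0a->1 0b->1 0c->2 1a->1 1b->0 1c->0 2a->0 2b->0 2c->2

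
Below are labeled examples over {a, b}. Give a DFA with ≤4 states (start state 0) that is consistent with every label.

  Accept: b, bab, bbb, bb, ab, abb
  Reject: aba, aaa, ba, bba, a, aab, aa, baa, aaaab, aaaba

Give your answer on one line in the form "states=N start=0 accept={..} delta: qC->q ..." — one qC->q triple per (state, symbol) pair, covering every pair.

states=3 start=0 accept={0} delta: 0a->1 0b->0 1a->2 1b->0 2a->1 2b->1

State merging on the prefix tree: take the shortest (then alphabetical) example prefix whose next move is undefined and point that move at state 0, else 1, else 2, ...; a target is out if some Accept/Reject pair would then sit in one state with the same input left (inseparable). If every existing state is out, open a new one.
a: 0a undefined. 0a->0: no, b/aab meet in 0 with "b" left. Open state 1: 0a->1.
b: 0b undefined. 0b->0: ok.
aa: 1a undefined. 1a->0: no, b/aab meet in 0. 1a->1: no, bab/aab meet in 1 with "b" left. Open state 2: 1a->2.
ab: 1b undefined. 1b->0: ok.
aaa: 2a undefined. 2a->0: no, b/aaa meet in 0. 2a->1: ok.
aab: 2b undefined. 2b->0: no, b/aab meet in 0. 2b->1: ok.
All examples now run through 3 states with every (state, symbol) defined. Accept strings end in {0}, Reject strings end in {1,2}; accept={0}.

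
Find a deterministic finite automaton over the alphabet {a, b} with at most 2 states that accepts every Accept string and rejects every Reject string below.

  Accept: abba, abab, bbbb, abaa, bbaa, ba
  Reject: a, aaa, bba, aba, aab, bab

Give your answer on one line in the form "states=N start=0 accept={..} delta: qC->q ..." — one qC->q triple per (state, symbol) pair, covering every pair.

Fold the examples into a partial DFA from state 0: repeatedly fix the first undefined (state, symbol) met by the shortest-then-alphabetical prefix, trying targets in increasing order and rejecting any under which an Accept and a Reject string meet in one state with the same remainder; add a state when all current targets are rejected. Accepting states are where Accept strings end.
a: 0a undefined. 0a->0: no, abba/bba meet in 0 with "bba" left. Open state 1: 0a->1.
b: 0b undefined. 0b->0: no, ba/a meet in 1. 0b->1: ok.
aa: 1a undefined. 1a->0: ok.
ab: 1b undefined. 1b->0: ok.
All examples now run through 2 states with every (state, symbol) defined. Accept strings end in {0}, Reject strings end in {1}; accept={0}.

states=2 start=0 accept={0} delta: 0a->1 0b->1 1a->0 1b->0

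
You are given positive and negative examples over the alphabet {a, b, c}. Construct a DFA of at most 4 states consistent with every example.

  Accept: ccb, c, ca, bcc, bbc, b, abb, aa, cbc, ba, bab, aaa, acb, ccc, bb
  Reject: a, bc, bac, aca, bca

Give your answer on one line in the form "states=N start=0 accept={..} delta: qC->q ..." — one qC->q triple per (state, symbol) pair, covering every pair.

Fold the examples into a partial DFA from state 0: repeatedly fix the first undefined (state, symbol) met by the shortest-then-alphabetical prefix, trying targets in increasing order and rejecting any under which an Accept and a Reject string meet in one state with the same remainder; add a state when all current targets are rejected. Accepting states are where Accept strings end.
a: 0a undefined. 0a->0: no, ca/aca meet in 0 with "ca" left. Open state 1: 0a->1.
b: 0b undefined. 0b->0: no, c/bc meet in 0 with "c" left. 0b->1: no, b/a meet in 1. Open state 2: 0b->2.
c: 0c undefined. 0c->0: no, ca/a meet in 1. 0c->1: no, c/a meet in 1. 0c->2: ok.
aa: 1a undefined. 1a->0: no, aaa/a meet in 1. 1a->1: no, aa/a meet in 1. 1a->2: ok.
ab: 1b undefined. 1b->0: ok.
ac: 1c undefined. 1c->0: ok.
ba: 2a undefined. 2a->0: no, c/bac meet in 2. 2a->1: no, ca/a meet in 1. 2a->2: ok.
bb: 2b undefined. 2b->0: ok.
bc: 2c undefined. 2c->0: no, bab/bc meet in 0. 2c->1: no, c/bca meet in 2. 2c->2: no, c/bc meet in 2. Open state 3: 2c->3.
bca: 3a undefined. 3a->0: no, bab/bca meet in 0. 3a->1: ok.
bcc: 3c undefined. 3c->0: ok.
ccb: 3b undefined. 3b->0: ok.
All examples now run through 4 states with every (state, symbol) defined. Accept strings end in {0,2}, Reject strings end in {1,3}; accept={0,2}.

states=4 start=0 accept={0,2} delta: 0a->1 0b->2 0c->2 1a->2 1b->0 1c->0 2a->2 2b->0 2c->3 3a->1 3b->0 3c->0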